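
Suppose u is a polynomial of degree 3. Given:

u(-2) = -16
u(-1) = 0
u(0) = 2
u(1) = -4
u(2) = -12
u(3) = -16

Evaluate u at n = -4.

First differences: 16, 2, -6, -8, -4. Second differences: -14, -8, -2, 4. Third differences: 6, 6, 6.
Level-3 differences are constant, so u has degree 3.
Fitting a degree-3 polynomial gives u(n) = n³ - 4n² - 3n + 2.
Then u(-4) = -114.

-114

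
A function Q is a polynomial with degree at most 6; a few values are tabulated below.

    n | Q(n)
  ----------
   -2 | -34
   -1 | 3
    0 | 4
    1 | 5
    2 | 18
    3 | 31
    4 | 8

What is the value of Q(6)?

First differences: 37, 1, 1, 13, 13, -23. Second differences: -36, 0, 12, 0, -36. Third differences: 36, 12, -12, -36. Fourth differences: -24, -24, -24.
Level-4 differences are constant, so Q has degree 4.
Fitting a degree-4 polynomial gives Q(n) = -n^4 + 4n³ + n² - 3n + 4.
Then Q(6) = -410.

-410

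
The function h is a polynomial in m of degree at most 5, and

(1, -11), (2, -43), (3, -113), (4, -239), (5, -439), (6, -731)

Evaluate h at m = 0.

1

First differences: -32, -70, -126, -200, -292. Second differences: -38, -56, -74, -92. Third differences: -18, -18, -18.
Level-3 differences are constant, so h has degree 3.
Fitting a degree-3 polynomial gives h(m) = -3m³ - m² - 8m + 1.
Then h(0) = 1.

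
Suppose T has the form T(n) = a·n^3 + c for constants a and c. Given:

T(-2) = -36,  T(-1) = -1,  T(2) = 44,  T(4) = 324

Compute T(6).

1084

From T(-2) = -36 and T(-1) = -1: -8a + c = -36 and -1a + c = -1.
Subtracting: 7a = 35, so a = 5; then c = -36 − 5·(-8) = 4.
So T(n) = 5n³ + 4, and T(6) = 1084.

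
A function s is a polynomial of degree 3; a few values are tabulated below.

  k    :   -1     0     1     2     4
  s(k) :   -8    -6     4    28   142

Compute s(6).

Write s(k) = ak³ + bk² + ck + d; the 5 given values yield a linear system in the 4 coefficients.
Solving, s(k) = k³ + 4k² + 5k - 6.
Then s(6) = 384.

384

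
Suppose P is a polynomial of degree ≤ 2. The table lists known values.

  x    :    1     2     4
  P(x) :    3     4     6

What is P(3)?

5

Write P(x) = ax² + bx + c; the 3 given values yield a linear system in the 3 coefficients.
Solving, the leading coefficient vanishes, and P(x) = x + 2.
Then P(3) = 5.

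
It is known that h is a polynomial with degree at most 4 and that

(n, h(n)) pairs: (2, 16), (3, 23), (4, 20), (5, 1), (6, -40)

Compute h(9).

-355

First differences: 7, -3, -19, -41. Second differences: -10, -16, -22. Third differences: -6, -6.
Level-3 differences are constant, so h has degree 3.
Fitting a degree-3 polynomial gives h(n) = -n³ + 4n² + 6n - 4.
Then h(9) = -355.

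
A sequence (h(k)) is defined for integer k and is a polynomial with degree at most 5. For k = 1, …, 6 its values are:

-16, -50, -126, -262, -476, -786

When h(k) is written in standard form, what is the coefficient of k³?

First differences: -34, -76, -136, -214, -310. Second differences: -42, -60, -78, -96. Third differences: -18, -18, -18.
Level-3 differences are constant, so h has degree 3.
Fitting a degree-3 polynomial gives h(k) = -3k³ - 3k² - 4k - 6.
The coefficient of k³ is -3.

-3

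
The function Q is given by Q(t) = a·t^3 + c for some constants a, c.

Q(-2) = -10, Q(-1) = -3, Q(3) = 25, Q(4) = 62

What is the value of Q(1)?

-1

From Q(-2) = -10 and Q(-1) = -3: -8a + c = -10 and -1a + c = -3.
Subtracting: 7a = 7, so a = 1; then c = -10 − 1·(-8) = -2.
So Q(t) = 1t³ − 2, and Q(1) = -1.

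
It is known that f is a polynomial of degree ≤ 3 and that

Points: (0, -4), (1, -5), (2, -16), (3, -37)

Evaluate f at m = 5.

-109

First differences: -1, -11, -21. Second differences: -10, -10.
Level-2 differences are constant, so f has degree 2.
Fitting a degree-2 polynomial gives f(m) = -5m² + 4m - 4.
Then f(5) = -109.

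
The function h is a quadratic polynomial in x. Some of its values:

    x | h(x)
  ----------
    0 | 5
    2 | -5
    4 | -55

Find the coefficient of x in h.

5

Write h(x) = ax² + bx + c; the 3 given values yield a linear system in the 3 coefficients.
Solving, h(x) = -5x² + 5x + 5.
The coefficient of x is 5.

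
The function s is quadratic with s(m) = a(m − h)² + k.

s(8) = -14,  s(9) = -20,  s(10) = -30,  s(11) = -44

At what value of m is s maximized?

7

First differences -6, -10, -14; second difference -4 = 2a, so a = -2.
Expanding, the m-coefficient is −2ah = 4h; matching it to the data gives h = 7, and then k = -12.
So s(m) = -2(m − 7)² − 12.
Hence h = 7.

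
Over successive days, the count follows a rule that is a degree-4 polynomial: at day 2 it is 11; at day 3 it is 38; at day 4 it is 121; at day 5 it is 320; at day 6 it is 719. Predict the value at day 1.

Write the value at n as Q(n).
Write Q(n) = an^4 + bn³ + cn² + dn + e; the 5 given values yield a linear system in the 5 coefficients.
Solving, Q(n) = n^4 - 4n³ + 9n² - 7n + 5.
Then Q(1) = 4.

4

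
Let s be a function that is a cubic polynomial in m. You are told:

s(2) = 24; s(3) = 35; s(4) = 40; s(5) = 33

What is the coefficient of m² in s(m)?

Write s(m) = am³ + bm² + cm + d; the 4 given values yield a linear system in the 4 coefficients.
Solving, s(m) = -m³ + 6m² + 8.
The coefficient of m² is 6.

6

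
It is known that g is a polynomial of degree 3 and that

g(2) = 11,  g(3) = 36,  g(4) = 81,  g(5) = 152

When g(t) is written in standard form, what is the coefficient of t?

1

Write g(t) = at³ + bt² + ct + d; the 4 given values yield a linear system in the 4 coefficients.
Solving, g(t) = t³ + t² + t - 3.
The coefficient of t is 1.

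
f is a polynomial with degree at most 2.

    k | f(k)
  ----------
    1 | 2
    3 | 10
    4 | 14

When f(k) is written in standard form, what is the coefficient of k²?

0

Write f(k) = ak² + bk + c; the 3 given values yield a linear system in the 3 coefficients.
Solving, the leading coefficient vanishes, and f(k) = 4k - 2.
The coefficient of k² is 0.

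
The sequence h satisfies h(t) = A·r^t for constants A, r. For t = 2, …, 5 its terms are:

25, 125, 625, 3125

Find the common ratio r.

5

Consecutive ratio: 125/25 = 5, and 625/125 = 5, so r = 5.
Then A·5^2 = 25 gives A = 1, and h(t) = 1·5^t.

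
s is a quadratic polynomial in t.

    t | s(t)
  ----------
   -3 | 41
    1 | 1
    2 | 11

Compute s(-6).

Write s(t) = at² + bt + c; the 3 given values yield a linear system in the 3 coefficients.
Solving, s(t) = 4t² - 2t - 1.
Then s(-6) = 155.

155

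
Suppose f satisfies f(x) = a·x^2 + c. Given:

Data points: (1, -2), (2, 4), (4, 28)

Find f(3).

14

From f(1) = -2 and f(2) = 4: 1a + c = -2 and 4a + c = 4.
Subtracting: 3a = 6, so a = 2; then c = -2 − 2·1 = -4.
So f(x) = 2x² − 4, and f(3) = 14.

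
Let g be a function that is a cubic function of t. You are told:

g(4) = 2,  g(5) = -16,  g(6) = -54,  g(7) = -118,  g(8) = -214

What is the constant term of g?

-6

First differences: -18, -38, -64, -96. Second differences: -20, -26, -32. Third differences: -6, -6.
Level-3 differences are constant, so g has degree 3.
Fitting a degree-3 polynomial gives g(t) = -t³ + 5t² - 2t - 6.
The constant term is g(0) = -6.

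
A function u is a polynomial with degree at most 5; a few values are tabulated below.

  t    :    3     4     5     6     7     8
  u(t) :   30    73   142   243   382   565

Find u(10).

1087

First differences: 43, 69, 101, 139, 183. Second differences: 26, 32, 38, 44. Third differences: 6, 6, 6.
Level-3 differences are constant, so u has degree 3.
Fitting a degree-3 polynomial gives u(t) = t³ + t² - t - 3.
Then u(10) = 1087.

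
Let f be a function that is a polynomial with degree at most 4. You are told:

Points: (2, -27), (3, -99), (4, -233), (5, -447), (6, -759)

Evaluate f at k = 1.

First differences: -72, -134, -214, -312. Second differences: -62, -80, -98. Third differences: -18, -18.
Level-3 differences are constant, so f has degree 3.
Fitting a degree-3 polynomial gives f(k) = -3k³ - 4k² + 5k + 3.
Then f(1) = 1.

1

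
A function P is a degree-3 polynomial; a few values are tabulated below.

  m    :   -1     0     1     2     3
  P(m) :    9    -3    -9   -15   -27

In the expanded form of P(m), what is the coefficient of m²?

3

First differences: -12, -6, -6, -12. Second differences: 6, 0, -6. Third differences: -6, -6.
Level-3 differences are constant, so P has degree 3.
Fitting a degree-3 polynomial gives P(m) = -m³ + 3m² - 8m - 3.
The coefficient of m² is 3.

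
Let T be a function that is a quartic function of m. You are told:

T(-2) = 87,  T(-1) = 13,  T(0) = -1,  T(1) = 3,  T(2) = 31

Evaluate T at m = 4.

423

Write T(m) = am^4 + bm³ + cm² + dm + e; the 5 given values yield a linear system in the 5 coefficients.
Solving, T(m) = 2m^4 - 3m³ + 7m² - 2m - 1.
Then T(4) = 423.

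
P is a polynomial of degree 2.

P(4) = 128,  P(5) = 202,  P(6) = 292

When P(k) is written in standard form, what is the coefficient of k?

Write P(k) = ak² + bk + c; the 3 given values yield a linear system in the 3 coefficients.
Solving, P(k) = 8k² + 2k - 8.
The coefficient of k is 2.

2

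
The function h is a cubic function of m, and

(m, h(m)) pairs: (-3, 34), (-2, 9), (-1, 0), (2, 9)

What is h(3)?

Write h(m) = am³ + bm² + cm + d; the 4 given values yield a linear system in the 4 coefficients.
Solving, h(m) = -m³ + 2m² + 4m + 1.
Then h(3) = 4.

4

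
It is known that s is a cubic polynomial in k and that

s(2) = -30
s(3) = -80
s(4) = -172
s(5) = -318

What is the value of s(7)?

Write s(k) = ak³ + bk² + ck + d; the 4 given values yield a linear system in the 4 coefficients.
Solving, s(k) = -2k³ - 3k² + 3k - 8.
Then s(7) = -820.

-820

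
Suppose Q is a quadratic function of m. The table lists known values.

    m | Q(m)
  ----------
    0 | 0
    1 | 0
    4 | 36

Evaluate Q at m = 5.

60

Write Q(m) = am² + bm + c; the 3 given values yield a linear system in the 3 coefficients.
Solving, Q(m) = 3m² - 3m.
Then Q(5) = 60.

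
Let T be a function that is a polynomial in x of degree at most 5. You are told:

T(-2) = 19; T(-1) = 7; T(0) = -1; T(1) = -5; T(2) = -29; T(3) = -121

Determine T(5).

First differences: -12, -8, -4, -24, -92. Second differences: 4, 4, -20, -68. Third differences: 0, -24, -48. Fourth differences: -24, -24.
Level-4 differences are constant, so T has degree 4.
Fitting a degree-4 polynomial gives T(x) = -x^4 - 2x³ + 3x² - 4x - 1.
Then T(5) = -821.

-821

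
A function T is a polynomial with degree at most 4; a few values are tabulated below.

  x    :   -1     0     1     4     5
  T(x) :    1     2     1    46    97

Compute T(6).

Write T(x) = ax^4 + bx³ + cx² + dx + e; the 5 given values yield a linear system in the 5 coefficients.
Solving, the leading coefficient vanishes, and T(x) = x³ - x² - x + 2.
Then T(6) = 176.

176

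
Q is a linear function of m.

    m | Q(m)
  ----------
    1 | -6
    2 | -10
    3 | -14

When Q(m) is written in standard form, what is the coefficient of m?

Write Q(m) = am + b; the 3 given values yield a linear system in the 2 coefficients.
Solving, Q(m) = -4m - 2.
The coefficient of m is -4.

-4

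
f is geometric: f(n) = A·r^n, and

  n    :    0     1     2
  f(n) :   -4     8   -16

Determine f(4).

Consecutive ratio: 8/(-4) = -2, and -16/8 = -2, so r = -2.
Then A·(-2)^0 = -4 gives A = -4, and f(n) = -4·(-2)^n.
f(4) = -4·(-2)^4 = -64.

-64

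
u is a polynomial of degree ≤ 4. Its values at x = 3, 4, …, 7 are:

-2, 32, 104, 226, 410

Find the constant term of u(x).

First differences: 34, 72, 122, 184. Second differences: 38, 50, 62. Third differences: 12, 12.
Level-3 differences are constant, so u has degree 3.
Fitting a degree-3 polynomial gives u(x) = 2x³ - 5x² - 5x + 4.
The constant term is u(0) = 4.

4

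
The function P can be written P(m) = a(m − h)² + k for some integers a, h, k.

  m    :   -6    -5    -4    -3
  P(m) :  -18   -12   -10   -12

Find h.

-4

First differences 6, 2, -2; second difference -4 = 2a, so a = -2.
Expanding, the m-coefficient is −2ah = 4h; matching it to the data gives h = -4, and then k = -10.
So P(m) = -2(m + 4)² − 10.
Hence h = -4.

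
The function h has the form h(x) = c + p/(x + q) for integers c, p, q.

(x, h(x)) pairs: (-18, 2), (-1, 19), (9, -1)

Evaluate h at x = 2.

-8

(h(x) − c)(x + q) = p for each data point; the three points give a linear system in c and q, then p follows.
Solving: c = 1, q = 0, p = -18, so h(x) = 1 − 18/(x + 0).
Then h(2) = 1 − 18/2 = -8.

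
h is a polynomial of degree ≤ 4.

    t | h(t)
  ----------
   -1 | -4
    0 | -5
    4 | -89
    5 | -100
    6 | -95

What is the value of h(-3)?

Write h(t) = at^4 + bt³ + ct² + dt + e; the 5 given values yield a linear system in the 5 coefficients.
Solving, the leading coefficient vanishes, and h(t) = t³ - 7t² - 9t - 5.
Then h(-3) = -68.

-68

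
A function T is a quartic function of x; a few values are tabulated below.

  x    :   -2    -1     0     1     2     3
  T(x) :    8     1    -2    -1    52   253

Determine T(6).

First differences: -7, -3, 1, 53, 201. Second differences: 4, 4, 52, 148. Third differences: 0, 48, 96. Fourth differences: 48, 48.
Level-4 differences are constant, so T has degree 4.
Fitting a degree-4 polynomial gives T(x) = 2x^4 + 4x³ - 5x - 2.
Then T(6) = 3424.

3424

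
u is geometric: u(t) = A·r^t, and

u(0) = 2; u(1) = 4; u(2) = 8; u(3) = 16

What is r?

Consecutive ratio: 4/2 = 2, and 8/4 = 2, so r = 2.
Then A·2^0 = 2 gives A = 2, and u(t) = 2·2^t.

2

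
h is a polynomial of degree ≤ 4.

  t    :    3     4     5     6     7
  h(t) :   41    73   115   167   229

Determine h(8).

First differences: 32, 42, 52, 62. Second differences: 10, 10, 10.
Level-2 differences are constant, so h has degree 2.
Fitting a degree-2 polynomial gives h(t) = 5t² - 3t + 5.
Then h(8) = 301.

301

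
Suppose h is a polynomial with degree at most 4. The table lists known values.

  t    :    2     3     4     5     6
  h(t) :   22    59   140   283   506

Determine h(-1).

First differences: 37, 81, 143, 223. Second differences: 44, 62, 80. Third differences: 18, 18.
Level-3 differences are constant, so h has degree 3.
Fitting a degree-3 polynomial gives h(t) = 3t³ - 5t² + 5t + 8.
Then h(-1) = -5.

-5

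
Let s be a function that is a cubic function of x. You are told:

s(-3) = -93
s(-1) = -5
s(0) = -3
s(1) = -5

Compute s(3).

Write s(x) = ax³ + bx² + cx + d; the 4 given values yield a linear system in the 4 coefficients.
Solving, s(x) = 3x³ - 2x² - 3x - 3.
Then s(3) = 51.

51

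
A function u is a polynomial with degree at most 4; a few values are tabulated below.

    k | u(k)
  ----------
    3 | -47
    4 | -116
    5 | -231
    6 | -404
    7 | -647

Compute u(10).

-1916

First differences: -69, -115, -173, -243. Second differences: -46, -58, -70. Third differences: -12, -12.
Level-3 differences are constant, so u has degree 3.
Fitting a degree-3 polynomial gives u(k) = -2k³ + k² - 2k + 4.
Then u(10) = -1916.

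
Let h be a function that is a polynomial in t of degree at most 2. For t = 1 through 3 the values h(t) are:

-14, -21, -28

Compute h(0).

-7

First differences: -7, -7.
Level-1 differences are constant, so h has degree 1.
Fitting a degree-1 polynomial gives h(t) = -7t - 7.
Then h(0) = -7.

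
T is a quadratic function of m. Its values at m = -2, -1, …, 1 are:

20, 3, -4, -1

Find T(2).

First differences: -17, -7, 3. Second differences: 10, 10.
Level-2 differences are constant, so T has degree 2.
Extending the table by one column gives the next first difference 13, so T(2) = -1 + 13 = 12.

12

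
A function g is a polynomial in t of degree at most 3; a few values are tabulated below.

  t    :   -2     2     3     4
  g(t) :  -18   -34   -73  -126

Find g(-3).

Write g(t) = at³ + bt² + ct + d; the 4 given values yield a linear system in the 4 coefficients.
Solving, the leading coefficient vanishes, and g(t) = -7t² - 4t + 2.
Then g(-3) = -49.

-49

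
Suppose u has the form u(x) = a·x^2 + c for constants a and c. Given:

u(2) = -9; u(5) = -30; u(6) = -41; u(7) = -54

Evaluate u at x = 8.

From u(2) = -9 and u(5) = -30: 4a + c = -9 and 25a + c = -30.
Subtracting: 21a = -21, so a = -1; then c = -9 − (-1)·4 = -5.
So u(x) = -1x² − 5, and u(8) = -69.

-69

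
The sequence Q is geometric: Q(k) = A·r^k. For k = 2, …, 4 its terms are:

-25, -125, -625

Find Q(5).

-3125

Consecutive ratio: -125/(-25) = 5, and -625/(-125) = 5, so r = 5.
Then A·5^2 = -25 gives A = -1, and Q(k) = -1·5^k.
Q(5) = -1·5^5 = -3125.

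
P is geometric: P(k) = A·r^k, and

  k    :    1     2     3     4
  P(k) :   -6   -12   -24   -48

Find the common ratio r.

2

Consecutive ratio: -12/(-6) = 2, and -24/(-12) = 2, so r = 2.
Then A·2^1 = -6 gives A = -3, and P(k) = -3·2^k.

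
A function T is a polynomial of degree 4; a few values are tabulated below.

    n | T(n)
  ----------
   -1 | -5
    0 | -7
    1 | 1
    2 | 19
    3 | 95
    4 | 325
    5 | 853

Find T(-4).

781

First differences: -2, 8, 18, 76, 230, 528. Second differences: 10, 10, 58, 154, 298. Third differences: 0, 48, 96, 144. Fourth differences: 48, 48, 48.
Level-4 differences are constant, so T has degree 4.
Fitting a degree-4 polynomial gives T(n) = 2n^4 - 4n³ + 3n² + 7n - 7.
Then T(-4) = 781.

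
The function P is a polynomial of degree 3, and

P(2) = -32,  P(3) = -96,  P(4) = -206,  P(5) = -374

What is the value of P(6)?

Write P(x) = ax³ + bx² + cx + d; the 4 given values yield a linear system in the 4 coefficients.
Solving, P(x) = -2x³ - 5x² - x + 6.
Then P(6) = -612.

-612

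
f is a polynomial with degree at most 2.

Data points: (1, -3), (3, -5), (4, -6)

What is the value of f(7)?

-9

Write f(x) = ax² + bx + c; the 3 given values yield a linear system in the 3 coefficients.
Solving, the leading coefficient vanishes, and f(x) = -x - 2.
Then f(7) = -9.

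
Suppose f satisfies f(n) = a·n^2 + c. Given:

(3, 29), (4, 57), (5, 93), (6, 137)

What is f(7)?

189

From f(3) = 29 and f(4) = 57: 9a + c = 29 and 16a + c = 57.
Subtracting: 7a = 28, so a = 4; then c = 29 − 4·9 = -7.
So f(n) = 4n² − 7, and f(7) = 189.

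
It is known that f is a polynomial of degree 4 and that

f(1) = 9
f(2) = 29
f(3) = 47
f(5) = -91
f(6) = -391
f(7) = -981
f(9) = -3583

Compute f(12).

Write f(x) = ax^4 + bx³ + cx² + dx + e; the 7 given values yield a linear system in the 5 coefficients.
Solving, f(x) = -x^4 + 4x³ + 7x - 1.
Then f(12) = -13741.

-13741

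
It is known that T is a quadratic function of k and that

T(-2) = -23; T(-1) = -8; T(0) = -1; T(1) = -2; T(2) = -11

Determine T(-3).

First differences: 15, 7, -1, -9. Second differences: -8, -8, -8.
Level-2 differences are constant, so T has degree 2.
Fitting a degree-2 polynomial gives T(k) = -4k² + 3k - 1.
Then T(-3) = -46.

-46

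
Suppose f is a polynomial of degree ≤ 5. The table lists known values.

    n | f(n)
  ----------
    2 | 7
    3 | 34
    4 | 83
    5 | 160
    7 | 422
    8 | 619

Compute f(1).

-4

Write f(n) = an^5 + bn^4 + cn³ + dn² + en + p; the 6 given values yield a linear system in the 6 coefficients.
Solving, the top 2 coefficients vanish, and f(n) = n³ + 2n² - 2n - 5.
Then f(1) = -4.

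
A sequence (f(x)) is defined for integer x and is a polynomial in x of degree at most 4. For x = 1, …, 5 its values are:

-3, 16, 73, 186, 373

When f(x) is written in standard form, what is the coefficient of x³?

First differences: 19, 57, 113, 187. Second differences: 38, 56, 74. Third differences: 18, 18.
Level-3 differences are constant, so f has degree 3.
Fitting a degree-3 polynomial gives f(x) = 3x³ + x² - 5x - 2.
The coefficient of x³ is 3.

3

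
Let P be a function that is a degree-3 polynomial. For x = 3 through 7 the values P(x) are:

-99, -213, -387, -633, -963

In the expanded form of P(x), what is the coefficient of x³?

-2

Write P(x) = ax³ + bx² + cx + d; the 5 given values yield a linear system in the 4 coefficients.
Solving, P(x) = -2x³ - 6x² + 2x + 3.
The coefficient of x³ is -2.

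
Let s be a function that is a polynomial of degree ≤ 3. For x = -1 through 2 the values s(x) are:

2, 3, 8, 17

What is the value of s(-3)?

12

First differences: 1, 5, 9. Second differences: 4, 4.
Level-2 differences are constant, so s has degree 2.
Fitting a degree-2 polynomial gives s(x) = 2x² + 3x + 3.
Then s(-3) = 12.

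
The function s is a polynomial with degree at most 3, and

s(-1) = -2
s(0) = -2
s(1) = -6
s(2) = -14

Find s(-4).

First differences: 0, -4, -8. Second differences: -4, -4.
Level-2 differences are constant, so s has degree 2.
Fitting a degree-2 polynomial gives s(t) = -2t² - 2t - 2.
Then s(-4) = -26.

-26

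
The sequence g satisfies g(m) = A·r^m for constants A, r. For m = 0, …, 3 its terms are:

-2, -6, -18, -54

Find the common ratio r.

Consecutive ratio: -6/(-2) = 3, and -18/(-6) = 3, so r = 3.
Then A·3^0 = -2 gives A = -2, and g(m) = -2·3^m.

3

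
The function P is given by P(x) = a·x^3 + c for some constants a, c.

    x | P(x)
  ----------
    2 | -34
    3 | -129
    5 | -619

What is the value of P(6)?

From P(2) = -34 and P(3) = -129: 8a + c = -34 and 27a + c = -129.
Subtracting: 19a = -95, so a = -5; then c = -34 − (-5)·8 = 6.
So P(x) = -5x³ + 6, and P(6) = -1074.

-1074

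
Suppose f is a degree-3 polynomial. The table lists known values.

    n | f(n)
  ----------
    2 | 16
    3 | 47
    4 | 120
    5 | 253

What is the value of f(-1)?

-5

Write f(n) = an³ + bn² + cn + d; the 4 given values yield a linear system in the 4 coefficients.
Solving, f(n) = 3n³ - 6n² + 4n + 8.
Then f(-1) = -5.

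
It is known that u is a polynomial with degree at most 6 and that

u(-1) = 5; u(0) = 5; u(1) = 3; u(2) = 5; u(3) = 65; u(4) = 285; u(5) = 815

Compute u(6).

1853

Write u(x) = ax^6 + bx^5 + cx^4 + dx³ + ex² + px + q; the 7 given values yield a linear system in the 7 coefficients.
Solving, the top 2 coefficients vanish, and u(x) = 2x^4 - 3x³ - 3x² + 2x + 5.
Then u(6) = 1853.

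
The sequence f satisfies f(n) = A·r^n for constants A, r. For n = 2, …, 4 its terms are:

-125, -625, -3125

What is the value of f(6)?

Consecutive ratio: -625/(-125) = 5, and -3125/(-625) = 5, so r = 5.
Then A·5^2 = -125 gives A = -5, and f(n) = -5·5^n.
f(6) = -5·5^6 = -78125.

-78125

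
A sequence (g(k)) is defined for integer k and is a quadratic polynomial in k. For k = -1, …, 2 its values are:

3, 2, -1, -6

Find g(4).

-22

Write g(k) = ak² + bk + c; the 4 given values yield a linear system in the 3 coefficients.
Solving, g(k) = -k² - 2k + 2.
Then g(4) = -22.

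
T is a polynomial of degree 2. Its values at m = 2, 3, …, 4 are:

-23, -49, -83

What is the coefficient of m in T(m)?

Write T(m) = am² + bm + c; the 3 given values yield a linear system in the 3 coefficients.
Solving, T(m) = -4m² - 6m + 5.
The coefficient of m is -6.

-6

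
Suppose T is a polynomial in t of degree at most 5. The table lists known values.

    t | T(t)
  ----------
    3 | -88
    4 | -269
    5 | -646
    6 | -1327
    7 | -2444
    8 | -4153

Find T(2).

First differences: -181, -377, -681, -1117, -1709. Second differences: -196, -304, -436, -592. Third differences: -108, -132, -156. Fourth differences: -24, -24.
Level-4 differences are constant, so T has degree 4.
Fitting a degree-4 polynomial gives T(t) = -t^4 - t² + t - 1.
Then T(2) = -19.

-19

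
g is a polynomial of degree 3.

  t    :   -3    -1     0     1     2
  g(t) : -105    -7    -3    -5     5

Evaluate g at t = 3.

Write g(t) = at³ + bt² + ct + d; the 5 given values yield a linear system in the 4 coefficients.
Solving, g(t) = 3t³ - 3t² - 2t - 3.
Then g(3) = 45.

45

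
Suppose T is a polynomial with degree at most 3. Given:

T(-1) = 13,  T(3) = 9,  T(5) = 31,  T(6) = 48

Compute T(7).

Write T(k) = ak³ + bk² + ck + d; the 4 given values yield a linear system in the 4 coefficients.
Solving, the leading coefficient vanishes, and T(k) = 2k² - 5k + 6.
Then T(7) = 69.

69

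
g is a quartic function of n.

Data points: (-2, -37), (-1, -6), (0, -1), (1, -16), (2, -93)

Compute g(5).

Write g(n) = an^4 + bn³ + cn² + dn + e; the 5 given values yield a linear system in the 5 coefficients.
Solving, g(n) = -2n^4 - 3n³ - 8n² - 2n - 1.
Then g(5) = -1836.

-1836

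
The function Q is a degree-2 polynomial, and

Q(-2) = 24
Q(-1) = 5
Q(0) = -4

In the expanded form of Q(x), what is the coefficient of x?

Write Q(x) = ax² + bx + c; the 3 given values yield a linear system in the 3 coefficients.
Solving, Q(x) = 5x² - 4x - 4.
The coefficient of x is -4.

-4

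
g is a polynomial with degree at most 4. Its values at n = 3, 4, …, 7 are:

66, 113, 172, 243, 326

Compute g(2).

31

First differences: 47, 59, 71, 83. Second differences: 12, 12, 12.
Level-2 differences are constant, so g has degree 2.
Fitting a degree-2 polynomial gives g(n) = 6n² + 5n - 3.
Then g(2) = 31.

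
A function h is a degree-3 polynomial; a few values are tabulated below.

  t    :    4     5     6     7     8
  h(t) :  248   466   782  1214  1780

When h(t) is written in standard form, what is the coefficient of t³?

3

First differences: 218, 316, 432, 566. Second differences: 98, 116, 134. Third differences: 18, 18.
Level-3 differences are constant, so h has degree 3.
Fitting a degree-3 polynomial gives h(t) = 3t³ + 4t² - t - 4.
The coefficient of t³ is 3.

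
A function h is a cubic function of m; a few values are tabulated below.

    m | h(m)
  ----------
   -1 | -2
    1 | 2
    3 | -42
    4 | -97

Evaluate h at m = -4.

7

Write h(m) = am³ + bm² + cm + d; the 4 given values yield a linear system in the 4 coefficients.
Solving, h(m) = -m³ - 3m² + 3m + 3.
Then h(-4) = 7.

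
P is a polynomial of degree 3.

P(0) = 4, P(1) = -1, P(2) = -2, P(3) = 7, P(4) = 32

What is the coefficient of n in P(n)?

First differences: -5, -1, 9, 25. Second differences: 4, 10, 16. Third differences: 6, 6.
Level-3 differences are constant, so P has degree 3.
Fitting a degree-3 polynomial gives P(n) = n³ - n² - 5n + 4.
The coefficient of n is -5.

-5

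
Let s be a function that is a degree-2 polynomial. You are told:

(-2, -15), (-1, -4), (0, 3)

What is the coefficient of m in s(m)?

5

Write s(m) = am² + bm + c; the 3 given values yield a linear system in the 3 coefficients.
Solving, s(m) = -2m² + 5m + 3.
The coefficient of m is 5.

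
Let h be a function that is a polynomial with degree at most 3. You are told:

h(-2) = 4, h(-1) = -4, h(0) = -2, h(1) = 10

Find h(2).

First differences: -8, 2, 12. Second differences: 10, 10.
Level-2 differences are constant, so h has degree 2.
Fitting a degree-2 polynomial gives h(n) = 5n² + 7n - 2.
Then h(2) = 32.

32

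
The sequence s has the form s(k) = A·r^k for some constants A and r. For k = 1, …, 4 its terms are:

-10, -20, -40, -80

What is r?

Consecutive ratio: -20/(-10) = 2, and -40/(-20) = 2, so r = 2.
Then A·2^1 = -10 gives A = -5, and s(k) = -5·2^k.

2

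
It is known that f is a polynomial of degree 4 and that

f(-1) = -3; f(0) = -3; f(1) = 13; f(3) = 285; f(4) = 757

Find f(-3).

Write f(t) = at^4 + bt³ + ct² + dt + e; the 5 given values yield a linear system in the 5 coefficients.
Solving, f(t) = 2t^4 + 2t³ + 6t² + 6t - 3.
Then f(-3) = 141.

141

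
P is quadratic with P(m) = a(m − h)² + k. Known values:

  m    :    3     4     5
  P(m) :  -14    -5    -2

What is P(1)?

First differences 9, 3; second difference -6 = 2a, so a = -3.
Expanding, the m-coefficient is −2ah = 6h; matching it to the data gives h = 5, and then k = -2.
So P(m) = -3(m − 5)² − 2.
P(1) = -3·(-4)² − 2 = -50.

-50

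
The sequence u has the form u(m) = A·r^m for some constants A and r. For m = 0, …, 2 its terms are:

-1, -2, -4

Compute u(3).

-8

Consecutive ratio: -2/(-1) = 2, and -4/(-2) = 2, so r = 2.
Then A·2^0 = -1 gives A = -1, and u(m) = -1·2^m.
u(3) = -1·2^3 = -8.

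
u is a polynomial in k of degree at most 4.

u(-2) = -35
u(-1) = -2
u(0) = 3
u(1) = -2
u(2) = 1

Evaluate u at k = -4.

-257

Write u(k) = ak^4 + bk³ + ck² + dk + e; the 5 given values yield a linear system in the 5 coefficients.
Solving, the leading coefficient vanishes, and u(k) = 3k³ - 5k² - 3k + 3.
Then u(-4) = -257.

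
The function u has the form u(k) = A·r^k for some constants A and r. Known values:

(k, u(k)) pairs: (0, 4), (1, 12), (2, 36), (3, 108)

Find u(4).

324

Consecutive ratio: 12/4 = 3, and 36/12 = 3, so r = 3.
Then A·3^0 = 4 gives A = 4, and u(k) = 4·3^k.
u(4) = 4·3^4 = 324.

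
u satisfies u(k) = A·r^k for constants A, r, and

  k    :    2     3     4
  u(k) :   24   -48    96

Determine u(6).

Consecutive ratio: -48/24 = -2, and 96/(-48) = -2, so r = -2.
Then A·(-2)^2 = 24 gives A = 6, and u(k) = 6·(-2)^k.
u(6) = 6·(-2)^6 = 384.

384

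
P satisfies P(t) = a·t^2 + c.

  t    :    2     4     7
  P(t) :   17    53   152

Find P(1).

8

From P(2) = 17 and P(4) = 53: 4a + c = 17 and 16a + c = 53.
Subtracting: 12a = 36, so a = 3; then c = 17 − 3·4 = 5.
So P(t) = 3t² + 5, and P(1) = 8.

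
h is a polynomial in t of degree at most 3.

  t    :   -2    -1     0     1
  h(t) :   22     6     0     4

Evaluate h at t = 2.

18

First differences: -16, -6, 4. Second differences: 10, 10.
Level-2 differences are constant, so h has degree 2.
Extending the table by one column gives the next first difference 14, so h(2) = 4 + 14 = 18.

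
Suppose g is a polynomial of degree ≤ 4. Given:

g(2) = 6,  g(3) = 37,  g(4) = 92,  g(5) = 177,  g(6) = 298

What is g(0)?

-8

First differences: 31, 55, 85, 121. Second differences: 24, 30, 36. Third differences: 6, 6.
Level-3 differences are constant, so g has degree 3.
Fitting a degree-3 polynomial gives g(n) = n³ + 3n² - 3n - 8.
The constant term is g(0) = -8.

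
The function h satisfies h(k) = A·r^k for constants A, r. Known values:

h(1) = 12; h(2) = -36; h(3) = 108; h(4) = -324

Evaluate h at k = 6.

-2916

Consecutive ratio: -36/12 = -3, and 108/(-36) = -3, so r = -3.
Then A·(-3)^1 = 12 gives A = -4, and h(k) = -4·(-3)^k.
h(6) = -4·(-3)^6 = -2916.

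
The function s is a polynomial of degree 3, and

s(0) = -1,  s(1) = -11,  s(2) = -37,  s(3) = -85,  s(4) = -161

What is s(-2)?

-5

Write s(m) = am³ + bm² + cm + d; the 5 given values yield a linear system in the 4 coefficients.
Solving, s(m) = -m³ - 5m² - 4m - 1.
Then s(-2) = -5.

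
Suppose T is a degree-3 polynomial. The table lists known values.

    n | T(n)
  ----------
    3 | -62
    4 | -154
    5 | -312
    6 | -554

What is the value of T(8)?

Write T(n) = an³ + bn² + cn + d; the 4 given values yield a linear system in the 4 coefficients.
Solving, T(n) = -3n³ + 3n² - 2n - 2.
Then T(8) = -1362.

-1362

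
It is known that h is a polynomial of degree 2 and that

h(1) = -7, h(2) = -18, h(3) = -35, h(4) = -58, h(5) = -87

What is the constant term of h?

-2

First differences: -11, -17, -23, -29. Second differences: -6, -6, -6.
Level-2 differences are constant, so h has degree 2.
Fitting a degree-2 polynomial gives h(k) = -3k² - 2k - 2.
The constant term is h(0) = -2.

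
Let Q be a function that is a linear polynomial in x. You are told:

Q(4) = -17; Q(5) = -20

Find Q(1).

-8

Write Q(x) = ax + b; the 2 given values yield a linear system in the 2 coefficients.
Solving, Q(x) = -3x - 5.
Then Q(1) = -8.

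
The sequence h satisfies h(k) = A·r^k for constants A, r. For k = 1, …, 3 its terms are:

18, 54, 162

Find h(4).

486

Consecutive ratio: 54/18 = 3, and 162/54 = 3, so r = 3.
Then A·3^1 = 18 gives A = 6, and h(k) = 6·3^k.
h(4) = 6·3^4 = 486.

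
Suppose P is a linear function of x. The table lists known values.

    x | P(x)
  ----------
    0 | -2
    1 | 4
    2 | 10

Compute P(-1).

First differences: 6, 6.
Level-1 differences are constant, so P has degree 1.
Fitting a degree-1 polynomial gives P(x) = 6x - 2.
Then P(-1) = -8.

-8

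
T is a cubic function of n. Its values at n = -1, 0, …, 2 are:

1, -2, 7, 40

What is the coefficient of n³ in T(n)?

Write T(n) = an³ + bn² + cn + d; the 4 given values yield a linear system in the 4 coefficients.
Solving, T(n) = 2n³ + 6n² + n - 2.
The coefficient of n³ is 2.

2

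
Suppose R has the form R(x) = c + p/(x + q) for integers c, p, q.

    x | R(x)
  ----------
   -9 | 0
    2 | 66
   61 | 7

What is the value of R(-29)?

4

(R(x) − c)(x + q) = p for each data point; the three points give a linear system in c and q, then p follows.
Solving: c = 6, q = -1, p = 60, so R(x) = 6 + 60/(x − 1).
Then R(-29) = 6 + 60/(-30) = 4.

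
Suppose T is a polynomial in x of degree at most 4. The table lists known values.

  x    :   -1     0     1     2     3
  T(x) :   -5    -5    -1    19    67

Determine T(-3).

First differences: 0, 4, 20, 48. Second differences: 4, 16, 28. Third differences: 12, 12.
Level-3 differences are constant, so T has degree 3.
Fitting a degree-3 polynomial gives T(x) = 2x³ + 2x² - 5.
Then T(-3) = -41.

-41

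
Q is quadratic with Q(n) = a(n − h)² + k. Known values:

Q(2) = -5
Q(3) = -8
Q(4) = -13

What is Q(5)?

-20

First differences -3, -5; second difference -2 = 2a, so a = -1.
Expanding, the n-coefficient is −2ah = 2h; matching it to the data gives h = 1, and then k = -4.
So Q(n) = -1(n − 1)² − 4.
Q(5) = -1·4² − 4 = -20.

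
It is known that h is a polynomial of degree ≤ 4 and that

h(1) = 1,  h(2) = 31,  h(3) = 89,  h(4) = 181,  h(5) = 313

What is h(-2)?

First differences: 30, 58, 92, 132. Second differences: 28, 34, 40. Third differences: 6, 6.
Level-3 differences are constant, so h has degree 3.
Fitting a degree-3 polynomial gives h(k) = k³ + 8k² - k - 7.
Then h(-2) = 19.

19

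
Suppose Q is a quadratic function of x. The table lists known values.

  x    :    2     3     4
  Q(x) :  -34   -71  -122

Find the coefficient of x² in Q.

Write Q(x) = ax² + bx + c; the 3 given values yield a linear system in the 3 coefficients.
Solving, Q(x) = -7x² - 2x - 2.
The coefficient of x² is -7.

-7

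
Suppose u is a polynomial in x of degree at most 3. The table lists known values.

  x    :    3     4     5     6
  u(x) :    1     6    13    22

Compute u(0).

Write u(x) = ax³ + bx² + cx + d; the 4 given values yield a linear system in the 4 coefficients.
Solving, the leading coefficient vanishes, and u(x) = x² - 2x - 2.
Then u(0) = -2.

-2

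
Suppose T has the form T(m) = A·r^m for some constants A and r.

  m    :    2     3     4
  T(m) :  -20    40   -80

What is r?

Consecutive ratio: 40/(-20) = -2, and -80/40 = -2, so r = -2.
Then A·(-2)^2 = -20 gives A = -5, and T(m) = -5·(-2)^m.

-2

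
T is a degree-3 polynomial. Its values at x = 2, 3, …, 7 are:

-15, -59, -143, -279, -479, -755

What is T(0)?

Write T(x) = ax³ + bx² + cx + d; the 6 given values yield a linear system in the 4 coefficients.
Solving, T(x) = -2x³ - 2x² + 4x + 1.
Then T(0) = 1.

1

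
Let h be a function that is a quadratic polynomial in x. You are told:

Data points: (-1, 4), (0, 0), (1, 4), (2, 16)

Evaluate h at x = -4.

First differences: -4, 4, 12. Second differences: 8, 8.
Level-2 differences are constant, so h has degree 2.
Fitting a degree-2 polynomial gives h(x) = 4x².
Then h(-4) = 64.

64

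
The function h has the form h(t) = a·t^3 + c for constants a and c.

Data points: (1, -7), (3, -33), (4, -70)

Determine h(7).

From h(1) = -7 and h(3) = -33: 1a + c = -7 and 27a + c = -33.
Subtracting: 26a = -26, so a = -1; then c = -7 − (-1)·1 = -6.
So h(t) = -1t³ − 6, and h(7) = -349.

-349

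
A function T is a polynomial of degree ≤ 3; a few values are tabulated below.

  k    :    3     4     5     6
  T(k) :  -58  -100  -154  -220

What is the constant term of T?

-4

First differences: -42, -54, -66. Second differences: -12, -12.
Level-2 differences are constant, so T has degree 2.
Fitting a degree-2 polynomial gives T(k) = -6k² - 4.
The constant term is T(0) = -4.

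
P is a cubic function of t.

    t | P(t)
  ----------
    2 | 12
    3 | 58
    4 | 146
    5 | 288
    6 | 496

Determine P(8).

1158

First differences: 46, 88, 142, 208. Second differences: 42, 54, 66. Third differences: 12, 12.
Level-3 differences are constant, so P has degree 3.
Fitting a degree-3 polynomial gives P(t) = 2t³ + 3t² - 7t - 2.
Then P(8) = 1158.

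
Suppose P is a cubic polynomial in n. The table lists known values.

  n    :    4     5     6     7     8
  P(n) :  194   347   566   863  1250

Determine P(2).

38

First differences: 153, 219, 297, 387. Second differences: 66, 78, 90. Third differences: 12, 12.
Level-3 differences are constant, so P has degree 3.
Fitting a degree-3 polynomial gives P(n) = 2n³ + 3n² + 4n + 2.
Then P(2) = 38.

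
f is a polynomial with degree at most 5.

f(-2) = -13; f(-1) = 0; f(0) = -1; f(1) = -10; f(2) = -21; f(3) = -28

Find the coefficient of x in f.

-6

First differences: 13, -1, -9, -11, -7. Second differences: -14, -8, -2, 4. Third differences: 6, 6, 6.
Level-3 differences are constant, so f has degree 3.
Fitting a degree-3 polynomial gives f(x) = x³ - 4x² - 6x - 1.
The coefficient of x is -6.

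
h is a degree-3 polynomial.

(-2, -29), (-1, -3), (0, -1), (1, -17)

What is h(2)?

Write h(x) = ax³ + bx² + cx + d; the 4 given values yield a linear system in the 4 coefficients.
Solving, h(x) = x³ - 9x² - 8x - 1.
Then h(2) = -45.

-45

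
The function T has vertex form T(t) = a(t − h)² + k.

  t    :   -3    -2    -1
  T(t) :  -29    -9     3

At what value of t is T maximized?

First differences 20, 12; second difference -8 = 2a, so a = -4.
Expanding, the t-coefficient is −2ah = 8h; matching it to the data gives h = 0, and then k = 7.
So T(t) = -4(t + 0)² + 7.
Hence h = 0.

0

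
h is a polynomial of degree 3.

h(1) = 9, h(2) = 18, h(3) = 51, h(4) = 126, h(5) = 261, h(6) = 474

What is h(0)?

6

Write h(n) = an³ + bn² + cn + d; the 6 given values yield a linear system in the 4 coefficients.
Solving, h(n) = 3n³ - 6n² + 6n + 6.
Then h(0) = 6.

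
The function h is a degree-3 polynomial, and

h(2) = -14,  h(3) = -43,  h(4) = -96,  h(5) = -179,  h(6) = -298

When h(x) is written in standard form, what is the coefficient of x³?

-1

First differences: -29, -53, -83, -119. Second differences: -24, -30, -36. Third differences: -6, -6.
Level-3 differences are constant, so h has degree 3.
Fitting a degree-3 polynomial gives h(x) = -x³ - 3x² + 5x - 4.
The coefficient of x³ is -1.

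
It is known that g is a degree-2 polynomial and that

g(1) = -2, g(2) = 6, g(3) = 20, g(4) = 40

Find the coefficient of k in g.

Write g(k) = ak² + bk + c; the 4 given values yield a linear system in the 3 coefficients.
Solving, g(k) = 3k² - k - 4.
The coefficient of k is -1.

-1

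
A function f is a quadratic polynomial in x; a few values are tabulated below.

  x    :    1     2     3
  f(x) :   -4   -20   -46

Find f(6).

Write f(x) = ax² + bx + c; the 3 given values yield a linear system in the 3 coefficients.
Solving, f(x) = -5x² - x + 2.
Then f(6) = -184.

-184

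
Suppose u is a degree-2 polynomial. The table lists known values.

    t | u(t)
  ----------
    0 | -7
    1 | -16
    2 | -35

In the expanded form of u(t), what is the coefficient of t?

Write u(t) = at² + bt + c; the 3 given values yield a linear system in the 3 coefficients.
Solving, u(t) = -5t² - 4t - 7.
The coefficient of t is -4.

-4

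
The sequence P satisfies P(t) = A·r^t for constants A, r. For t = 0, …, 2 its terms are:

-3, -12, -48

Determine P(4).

-768

Consecutive ratio: -12/(-3) = 4, and -48/(-12) = 4, so r = 4.
Then A·4^0 = -3 gives A = -3, and P(t) = -3·4^t.
P(4) = -3·4^4 = -768.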